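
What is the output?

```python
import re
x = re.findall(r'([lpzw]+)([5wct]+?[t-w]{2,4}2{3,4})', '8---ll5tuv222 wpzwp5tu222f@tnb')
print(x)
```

Multiple groups make `findall` return tuples — one 2-tuple for each match.

[('ll', '5tuv222'), ('wpzwp', '5tu222')]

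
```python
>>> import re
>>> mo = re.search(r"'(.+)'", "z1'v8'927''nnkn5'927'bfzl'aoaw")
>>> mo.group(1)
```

"v8'927''nnkn5'927'bfzl"

The match spans [2:26] → "'v8'927''nnkn5'927'bfzl'".
Captured: group 1 = "v8'927''nnkn5'927'bfzl".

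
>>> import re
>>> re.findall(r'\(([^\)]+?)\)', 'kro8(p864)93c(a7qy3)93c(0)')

['p864', 'a7qy3', '0']

Walking the string: at [4:10] match '(p864)', group 1 = 'p864'; at [13:20] match '(a7qy3)', group 1 = 'a7qy3'; at [23:26] match '(0)', group 1 = '0'.
`findall` collects group 1 from each match (3 total).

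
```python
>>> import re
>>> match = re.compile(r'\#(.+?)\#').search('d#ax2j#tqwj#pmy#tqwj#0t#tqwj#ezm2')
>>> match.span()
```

(1, 7)

`re.search` scans for the first position where the pattern succeeds.
The match spans [1:7] → '#ax2j#'.
Captured: group 1 = 'ax2j'.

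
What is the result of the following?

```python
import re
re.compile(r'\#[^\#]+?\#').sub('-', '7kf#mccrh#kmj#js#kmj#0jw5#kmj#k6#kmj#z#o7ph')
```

Matches: at [3:10] → '#mccrh#'; at [13:17] → '#js#'; at [20:26] → '#0jw5#'; at [29:33] → '#k6#'; at [36:39] → '#z#'.
Each match is replaced by '-'.

'7kf-kmj-kmj-kmj-kmj-o7ph'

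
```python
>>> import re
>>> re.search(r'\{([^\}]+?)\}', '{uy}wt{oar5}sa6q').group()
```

'{uy}'

`search` walks the string left to right and returns the first match it finds.
The match spans [0:4] → '{uy}'.
Captured: group 1 = 'uy'.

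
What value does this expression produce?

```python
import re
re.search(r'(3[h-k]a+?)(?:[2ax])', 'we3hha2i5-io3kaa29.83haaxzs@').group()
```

This matches a literal '3', then a character in [h-k], then one or more of a literal 'a' (lazy) (captured); then one of [2ax] (non-capturing group).
`re.search` scans for the first position where the pattern succeeds.
The match spans [12:16] → '3kaa'.
Captured: group 1 = '3ka'.

'3kaa'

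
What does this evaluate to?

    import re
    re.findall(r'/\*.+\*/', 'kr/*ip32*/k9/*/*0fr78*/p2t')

['/*ip32*/k9/*/*0fr78*/']

Matches: at [2:23] → '/*ip32*/k9/*/*0fr78*/'.
No capturing groups, so `findall` returns the 1 full match string.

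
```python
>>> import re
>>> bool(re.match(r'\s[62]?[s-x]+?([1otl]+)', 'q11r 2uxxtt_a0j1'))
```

With `match`, the pattern is implicitly anchored at the beginning.
Here position 0 doesn't satisfy it, so the call returns None, and `bool(None)` is False.

False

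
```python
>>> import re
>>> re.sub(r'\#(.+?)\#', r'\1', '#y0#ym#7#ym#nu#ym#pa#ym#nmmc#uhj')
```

'y0ym7ymnuympaymnmmcuhj'

Matches: at [0:4] → '#y0#'; at [6:9] → '#7#'; at [11:15] → '#nu#'; at [17:21] → '#pa#'; at [23:29] → '#nmmc#'.
The replacement refers to a captured group, so each match is rewritten using its own captured text.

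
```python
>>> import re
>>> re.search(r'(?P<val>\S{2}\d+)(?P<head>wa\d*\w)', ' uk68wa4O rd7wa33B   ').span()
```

(1, 9)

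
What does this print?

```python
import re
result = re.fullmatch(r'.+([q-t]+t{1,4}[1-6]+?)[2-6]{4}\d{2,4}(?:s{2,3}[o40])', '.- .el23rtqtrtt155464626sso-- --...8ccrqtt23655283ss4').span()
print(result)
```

(0, 53)

`fullmatch` succeeds only if the pattern covers the string from start to end.
The match spans [0:53] → '.- .el23rtqtrtt155464626sso-- --...8ccrqtt23655283ss4'.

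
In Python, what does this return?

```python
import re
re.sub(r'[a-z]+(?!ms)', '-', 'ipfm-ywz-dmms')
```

'-----'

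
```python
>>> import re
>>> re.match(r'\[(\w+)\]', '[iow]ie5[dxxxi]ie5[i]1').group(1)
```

The match spans [0:5] → '[iow]'.
Captured: group 1 = 'iow'.

'iow'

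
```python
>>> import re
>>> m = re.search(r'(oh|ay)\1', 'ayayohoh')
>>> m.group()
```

After group 1 captures some text, `\1` only succeeds where that same text appears again.
The match spans [0:4] → 'ayay'.

'ayay'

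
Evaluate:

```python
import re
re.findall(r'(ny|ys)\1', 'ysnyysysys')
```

A backreference is literal: `\1` must see the identical characters the first group matched.
One capturing group, so `findall` returns just the captured substring from the one match — 1 in all.

['ys']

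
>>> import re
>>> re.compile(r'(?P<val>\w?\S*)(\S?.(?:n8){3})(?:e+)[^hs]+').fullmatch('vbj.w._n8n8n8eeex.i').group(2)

Pattern: optionally a word character, then zero or more of a non-whitespace character (captured as 'val'); then optionally a non-whitespace character, then any character, then the literal 'n8' repeated 3 times (captured); then one or more of a literal 'e' (non-capturing group); then one or more of any character except [hs].
`fullmatch` succeeds only if the pattern covers the string from start to end.
The match spans [0:19] → 'vbj.w._n8n8n8eeex.i'.
Captured: group 1 = 'vbj.w.', group 2 = '_n8n8n8'.

'_n8n8n8'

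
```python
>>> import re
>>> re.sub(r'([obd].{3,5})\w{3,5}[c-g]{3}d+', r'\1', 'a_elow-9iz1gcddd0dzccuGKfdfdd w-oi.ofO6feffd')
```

'a_elow-9i0dzccu w-oi.of'

Pattern: one of [obd], then 3 to 5 of any character (captured); then 3 to 5 of a word character, then exactly 3 of a character in [c-g], then one or more of the literal 'd'.
Matches: at [4:16] → 'ow-9iz1gcddd'; at [17:29] → 'dzccuGKfdfdd'; at [32:44] → 'oi.ofO6feffd'.
`\1` in the replacement pulls in group 1's text for each match.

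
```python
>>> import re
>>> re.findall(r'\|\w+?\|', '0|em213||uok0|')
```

['|em213|', '|uok0|']

Since nothing is captured, `findall` lists the 2 matched substrings directly.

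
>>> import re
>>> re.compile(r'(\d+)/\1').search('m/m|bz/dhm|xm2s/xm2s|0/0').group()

'0/0'

`\1` has to match the exact text group 1 already captured.
Unlike `match`, `search` isn't anchored — it looks for the pattern anywhere in the string.
The match spans [21:24] → '0/0'.
Captured: group 1 = '0'.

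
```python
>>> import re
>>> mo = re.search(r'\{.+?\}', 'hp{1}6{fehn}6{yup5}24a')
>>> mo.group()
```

With the lazy modifier that quantifier settles for the fewest repetitions that let the rest of the pattern succeed (the atoms after it are unaffected and can still be greedy).
`re.search` tries every starting position until one works.
The match spans [2:5] → '{1}'.

'{1}'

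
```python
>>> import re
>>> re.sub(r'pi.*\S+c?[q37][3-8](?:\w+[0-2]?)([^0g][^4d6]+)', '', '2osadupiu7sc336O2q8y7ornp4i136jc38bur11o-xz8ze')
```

This matches the literal 'pi', then zero or more of any character, then one or more of a non-whitespace character; then optionally the literal 'c', then one of [q37], then a character in [3-8]; then one or more of a word character, then optionally a character in [0-2] (non-capturing group); then any character except [0g], then one or more of any character except [4d6] (captured).
Every occurrence is swapped for ''.

'2osadu'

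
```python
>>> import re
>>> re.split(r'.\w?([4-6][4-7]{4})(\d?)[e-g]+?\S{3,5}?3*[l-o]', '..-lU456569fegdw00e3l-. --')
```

With a capturing group present, the delimiter's captured portion is kept in the result list.

['..-', '45656', '9', '-. --']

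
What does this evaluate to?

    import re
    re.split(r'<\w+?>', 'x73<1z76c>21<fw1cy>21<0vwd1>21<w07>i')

['x73', '21', '21', '21', 'i']

The string is cut at each match, leaving 5 pieces.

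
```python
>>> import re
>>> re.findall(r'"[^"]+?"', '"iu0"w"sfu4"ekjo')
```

Matches: at [0:5] → '"iu0"'; at [6:12] → '"sfu4"'.
`findall` yields the raw match text (2 of them) because the pattern has no groups.

['"iu0"', '"sfu4"']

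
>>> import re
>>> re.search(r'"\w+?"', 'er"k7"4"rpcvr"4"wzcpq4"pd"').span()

(2, 6)

Unlike `match`, `search` isn't anchored — it looks for the pattern anywhere in the string.
The match spans [2:6] → '"k7"'.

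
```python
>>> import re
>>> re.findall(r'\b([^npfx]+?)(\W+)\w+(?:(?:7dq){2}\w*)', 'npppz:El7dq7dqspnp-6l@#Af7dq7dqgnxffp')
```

This matches a word boundary (`\b`, zero-width); then one or more of any character except [npfx] (lazy) (captured); then one or more of a non-word character (captured); then one or more of a word character; then the literal '7dq' repeated 2 times, then zero or more of a word character (non-capturing group).
A `+?`/`*?`/`{m,n}?` starts at its minimum and grows only as far as needed for what follows to match.
Scanning left to right: at [18:37] match '-6l@#Af7dq7dqgnxffp', groups = ('-6l', '@#').
2 groups means the one result is a tuple of 2 captured strings — 1 here.

[('-6l', '@#')]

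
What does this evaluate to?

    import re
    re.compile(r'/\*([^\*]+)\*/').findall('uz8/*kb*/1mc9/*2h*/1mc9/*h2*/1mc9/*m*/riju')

['kb', '2h', 'h2', 'm']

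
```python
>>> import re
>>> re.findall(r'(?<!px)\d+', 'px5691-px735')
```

['691', '35']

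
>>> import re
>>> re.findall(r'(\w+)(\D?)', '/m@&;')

[('m', '@')]

Pattern: one or more of a word character (captured); then optionally a non-digit (captured).
Matches: at [1:3] match 'm@', groups = ('m', '@').
2 groups means the one result is a tuple of 2 captured strings — 1 here.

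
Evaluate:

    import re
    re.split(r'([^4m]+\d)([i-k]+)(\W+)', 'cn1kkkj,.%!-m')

Pattern: one or more of any character except [4m], then a digit (captured); then one or more of a character in [i-k] (captured); then one or more of a non-word character (captured).
Matches to split on: at [0:12] → 'cn1kkkj,.%!-'.
The group in the pattern means `split` returns the separators' captures alongside the pieces.

['', 'cn1', 'kkkj', ',.%!-', 'm']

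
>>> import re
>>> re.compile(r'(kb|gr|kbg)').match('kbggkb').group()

'kb'

`|` is ordered: at each position the engine commits to the first alternative that works.
With `match`, the pattern is implicitly anchored at the beginning.
The match spans [0:2] → 'kb'.
Captured: group 1 = 'kb'.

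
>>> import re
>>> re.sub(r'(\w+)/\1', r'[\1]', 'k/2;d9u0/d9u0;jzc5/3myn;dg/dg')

The backreference `\1` re-matches whatever the first group consumed, character for character.
Matches: at [4:13] → 'd9u0/d9u0'; at [24:29] → 'dg/dg'.
The replacement refers to a captured group, so each match is rewritten using its own captured text.

'k/2;[d9u0];jzc5/3myn;[dg]'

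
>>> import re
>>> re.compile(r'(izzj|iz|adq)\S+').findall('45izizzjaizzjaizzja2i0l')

Walking the string: at [2:23] match 'izizzjaizzjaizzja2i0l', group 1 = 'iz'.
Because there's exactly one group, `findall` drops the full match and keeps group 1 from the one hit.

['iz']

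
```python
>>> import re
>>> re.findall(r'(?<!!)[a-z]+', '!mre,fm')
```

['re', 'fm']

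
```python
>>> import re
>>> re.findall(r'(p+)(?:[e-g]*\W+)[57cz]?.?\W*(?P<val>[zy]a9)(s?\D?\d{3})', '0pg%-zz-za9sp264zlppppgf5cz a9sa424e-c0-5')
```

[('p', 'za9', 'sp264')]

Pattern: one or more of a literal 'p' (captured); then zero or more of a character in [e-g], then one or more of a non-word character (non-capturing group); then optionally one of [57cz]; then optionally any character, then zero or more of a non-word character; then one of [zy], then the literal 'a9' (captured as 'val'); then optionally a literal 's', then optionally a non-digit, then exactly 3 of a digit (captured).
With 3 capturing groups, `findall` returns a 3-tuple per match.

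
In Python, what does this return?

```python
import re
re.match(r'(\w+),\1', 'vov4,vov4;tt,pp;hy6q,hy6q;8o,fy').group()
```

'vov4,vov4'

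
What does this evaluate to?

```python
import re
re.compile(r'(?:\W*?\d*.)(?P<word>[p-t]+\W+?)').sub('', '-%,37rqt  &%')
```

' &%'

Pattern: zero or more of a non-word character (lazy), then zero or more of a digit, then any character (non-capturing group); then one or more of a character in [p-t], then one or more of a non-word character (lazy) (captured as 'word').
Each match is replaced by ''.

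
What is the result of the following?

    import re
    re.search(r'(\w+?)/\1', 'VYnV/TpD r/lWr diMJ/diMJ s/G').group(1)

'diMJ'

`\1` is not a pattern — it's the concrete string captured by group 1, re-applied verbatim.
`re.search` scans for the first position where the pattern succeeds.
The match spans [15:24] → 'diMJ/diMJ'.
Captured: group 1 = 'diMJ'.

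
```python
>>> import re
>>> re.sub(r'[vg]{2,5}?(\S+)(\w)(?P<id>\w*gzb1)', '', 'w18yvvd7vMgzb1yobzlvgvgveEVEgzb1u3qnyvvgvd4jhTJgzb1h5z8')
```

'w18yh5z8'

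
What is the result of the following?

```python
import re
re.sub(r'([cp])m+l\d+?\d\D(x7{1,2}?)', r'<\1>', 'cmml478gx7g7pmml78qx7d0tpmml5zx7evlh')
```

This matches one of [cp] (captured); then one or more of the literal 'm', then the literal 'l', then one or more of a digit (lazy); then a digit, then a non-digit; then the literal 'x', then 1 to 2 of a literal '7' (lazy) (captured).
Matches: at [0:10] → 'cmml478gx7'; at [12:21] → 'pmml78qx7'.
Each match is replaced using the text its own group 1 captured.

'<c>g7<p>d0tpmml5zx7evlh'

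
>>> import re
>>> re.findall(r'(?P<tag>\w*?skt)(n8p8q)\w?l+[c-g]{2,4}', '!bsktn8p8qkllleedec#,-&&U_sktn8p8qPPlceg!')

[('bskt', 'n8p8q')]

This matches zero or more of a word character (lazy), then the literal 'skt' (captured as 'tag'); then the literal 'n8p', then the literal '8q' (captured); then optionally a word character, then one or more of the literal 'l', then 2 to 4 of a character in [c-g].
Multiple groups make `findall` return tuples — one 2-tuple for the one match.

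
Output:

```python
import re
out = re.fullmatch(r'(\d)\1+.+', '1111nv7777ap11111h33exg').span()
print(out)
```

(0, 23)

After group 1 captures some text, `\1` only succeeds where that same text appears again.
`re.fullmatch` is like wrapping the pattern in `^…$` (in single-line mode).
The match spans [0:23] → '1111nv7777ap11111h33exg'.
Captured: group 1 = '1'.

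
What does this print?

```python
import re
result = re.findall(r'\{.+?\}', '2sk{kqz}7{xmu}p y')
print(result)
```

['{kqz}', '{xmu}']

No capturing groups, so `findall` returns the 2 full match strings.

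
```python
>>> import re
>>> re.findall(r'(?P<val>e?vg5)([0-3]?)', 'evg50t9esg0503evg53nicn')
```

[('evg5', '0'), ('evg5', '3')]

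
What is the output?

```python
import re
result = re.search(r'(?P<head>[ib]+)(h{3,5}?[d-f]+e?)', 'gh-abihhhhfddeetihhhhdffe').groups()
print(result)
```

('bi', 'hhhhfddee')

The match spans [4:15] → 'bihhhhfddee'.
Captured: group 1 = 'bi', group 2 = 'hhhhfddee'.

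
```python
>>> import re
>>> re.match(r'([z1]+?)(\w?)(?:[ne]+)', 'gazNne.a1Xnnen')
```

`match` is anchored at position 0; if the pattern doesn't fit there, it returns None.
Here position 0 doesn't satisfy it, so the call returns None.

None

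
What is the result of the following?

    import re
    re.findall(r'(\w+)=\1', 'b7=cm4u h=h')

['h']

A backreference is literal: `\1` must see the identical characters the first group matched.
With a single group, `findall` returns only what that group captured — 1 item.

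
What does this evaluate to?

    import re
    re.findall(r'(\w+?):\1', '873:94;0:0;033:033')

A backreference is literal: `\1` must see the identical characters the first group matched.
Walking the string: at [7:10] match '0:0', group 1 = '0'; at [11:18] match '033:033', group 1 = '033'.
Because there's exactly one group, `findall` drops the full match and keeps group 1 from each hit.

['0', '033']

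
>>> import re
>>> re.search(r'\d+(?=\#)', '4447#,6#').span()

The positive lookaround only admits positions where the adjacent text matches; those characters stay outside the span.
The match spans [0:4] → '4447'.

(0, 4)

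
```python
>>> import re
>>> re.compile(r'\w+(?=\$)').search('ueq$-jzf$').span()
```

Lookahead/lookbehind check context without consuming it, so the matched span excludes the asserted characters.
The match spans [0:3] → 'ueq'.

(0, 3)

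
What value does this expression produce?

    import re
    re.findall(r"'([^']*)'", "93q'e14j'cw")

['e14j']

Walking the string: at [3:9] match "'e14j'", group 1 = 'e14j'.
`findall` collects group 1 from the one match (1 total).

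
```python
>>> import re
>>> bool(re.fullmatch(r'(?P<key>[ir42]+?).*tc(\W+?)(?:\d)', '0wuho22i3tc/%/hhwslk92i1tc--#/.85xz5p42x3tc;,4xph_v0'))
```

False

This matches one or more of one of [ir42] (lazy) (captured as 'key'); then zero or more of any character, then the literal 'tc'; then one or more of a non-word character (lazy) (captured); then a digit (non-capturing group).
`re.fullmatch` is like wrapping the pattern in `^…$` (in single-line mode).
Here the pattern can't cover the whole string, so the call returns None, and `bool(None)` is False.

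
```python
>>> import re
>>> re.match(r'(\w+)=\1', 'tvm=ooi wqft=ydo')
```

None

The backreference `\1` re-matches whatever the first group consumed, character for character.
`re.match` only tries the pattern at the start of the string.
Here the string doesn't start with a match, so the call returns None.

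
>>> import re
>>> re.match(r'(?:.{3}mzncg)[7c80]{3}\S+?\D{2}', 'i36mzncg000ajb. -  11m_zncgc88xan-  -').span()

(0, 14)

The pattern matches exactly 3 of any character, then the literal 'mz', then the literal 'ncg' (non-capturing group); then exactly 3 of one of [7c80], then one or more of a non-whitespace character (lazy), then exactly 2 of a non-digit.
A non-greedy quantifier consumes as few characters as it can — just enough that the remainder of the pattern still matches from where it stops; whatever follows it matches normally.
`match` is anchored at position 0; if the pattern doesn't fit there, it returns None.
The match spans [0:14] → 'i36mzncg000ajb'.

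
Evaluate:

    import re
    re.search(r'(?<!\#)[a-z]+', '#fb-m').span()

(2, 3)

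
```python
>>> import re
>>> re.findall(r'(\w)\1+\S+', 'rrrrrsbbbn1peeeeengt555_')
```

After group 1 captures some text, `\1` only succeeds where that same text appears again.
With a single group, `findall` returns only what that group captured — 1 item.

['r']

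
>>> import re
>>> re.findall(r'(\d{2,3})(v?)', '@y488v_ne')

[('488', 'v')]

The pattern matches 2 to 3 of a digit (captured); then optionally a literal 'v' (captured).
Scanning left to right: at [2:6] match '488v', groups = ('488', 'v').
With 2 capturing groups, `findall` returns a 2-tuple per match.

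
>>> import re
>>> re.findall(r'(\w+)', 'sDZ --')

['sDZ']

Pattern: one or more of a word character (captured).
`findall` collects group 1 from the one match (1 total).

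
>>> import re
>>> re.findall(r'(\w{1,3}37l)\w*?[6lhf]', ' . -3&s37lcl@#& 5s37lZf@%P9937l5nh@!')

['s37l', '5s37l', 'P9937l']

This matches 1 to 3 of a word character, then the literal '37l' (captured); then zero or more of a word character (lazy), then one of [6lhf].
Walking the string: at [6:12] match 's37lcl', group 1 = 's37l'; at [16:23] match '5s37lZf', group 1 = '5s37l'; at [25:34] match 'P9937l5nh', group 1 = 'P9937l'.
With a single group, `findall` returns only what that group captured — 3 items.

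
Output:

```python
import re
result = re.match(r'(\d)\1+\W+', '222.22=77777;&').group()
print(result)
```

222.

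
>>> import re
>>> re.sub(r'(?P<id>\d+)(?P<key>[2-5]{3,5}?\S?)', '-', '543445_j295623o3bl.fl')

The pattern matches one or more of a digit (captured as 'id'); then 3 to 5 of a character in [2-5] (lazy), then optionally a non-whitespace character (captured as 'key').
Matches: at [0:7] → '543445_'.
Every occurrence is swapped for '-'.

'-j295623o3bl.fl'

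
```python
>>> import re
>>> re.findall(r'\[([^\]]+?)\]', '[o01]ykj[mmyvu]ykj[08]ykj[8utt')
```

Matches: at [0:5] match '[o01]', group 1 = 'o01'; at [8:15] match '[mmyvu]', group 1 = 'mmyvu'; at [18:22] match '[08]', group 1 = '08'.
Because there's exactly one group, `findall` drops the full match and keeps group 1 from each hit.

['o01', 'mmyvu', '08']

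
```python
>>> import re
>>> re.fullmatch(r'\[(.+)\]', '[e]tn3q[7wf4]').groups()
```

('e]tn3q[7wf4',)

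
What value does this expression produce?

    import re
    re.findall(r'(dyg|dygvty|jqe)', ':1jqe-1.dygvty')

['jqe', 'dyg']

The regex engine tests alternatives in the order written; an earlier branch that matches wins even if a later one would match more.
One capturing group, so `findall` returns just the captured substring from each match — 2 in all.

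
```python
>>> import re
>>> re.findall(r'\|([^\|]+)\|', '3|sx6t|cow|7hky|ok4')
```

One capturing group, so `findall` returns just the captured substring from each match — 2 in all.

['sx6t', '7hky']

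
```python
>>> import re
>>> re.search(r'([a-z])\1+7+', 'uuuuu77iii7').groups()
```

('u',)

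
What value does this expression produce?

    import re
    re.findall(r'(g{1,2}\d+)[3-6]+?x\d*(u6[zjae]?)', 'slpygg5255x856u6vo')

[('gg525', 'u6')]

The pattern matches 1 to 2 of a literal 'g', then one or more of a digit (captured); then one or more of a character in [3-6] (lazy), then the literal 'x', then zero or more of a digit; then the literal 'u6', then optionally one of [zjae] (captured).
Walking the string: at [4:16] match 'gg5255x856u6', groups = ('gg525', 'u6').
2 groups means the one result is a tuple of 2 captured strings — 1 here.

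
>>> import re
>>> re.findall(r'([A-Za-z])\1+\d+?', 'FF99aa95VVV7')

['F', 'a', 'V']

A backreference is literal: `\1` must see the identical characters the first group matched.
Matches: at [0:3] match 'FF9', group 1 = 'F'; at [4:7] match 'aa9', group 1 = 'a'; at [8:12] match 'VVV7', group 1 = 'V'.
`findall` collects group 1 from each match (3 total).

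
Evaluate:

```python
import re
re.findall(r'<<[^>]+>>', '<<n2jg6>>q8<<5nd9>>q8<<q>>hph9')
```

Scanning left to right: at [0:9] → '<<n2jg6>>'; at [11:19] → '<<5nd9>>'; at [21:26] → '<<q>>'.
`findall` yields the raw match text (3 of them) because the pattern has no groups.

['<<n2jg6>>', '<<5nd9>>', '<<q>>']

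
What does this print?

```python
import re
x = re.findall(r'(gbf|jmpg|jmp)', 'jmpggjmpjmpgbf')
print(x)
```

['jmpg', 'jmp', 'jmpg']

`|` is ordered: at each position the engine commits to the first alternative that works.
Walking the string: at [0:4] match 'jmpg', group 1 = 'jmpg'; at [5:8] match 'jmp', group 1 = 'jmp'; at [8:12] match 'jmpg', group 1 = 'jmpg'.
`findall` collects group 1 from each match (3 total).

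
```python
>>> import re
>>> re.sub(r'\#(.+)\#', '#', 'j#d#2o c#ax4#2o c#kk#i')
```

Matches: at [1:21] → '#d#2o c#ax4#2o c#kk#'.
`sub` substitutes '#' at each match site.

'j#i'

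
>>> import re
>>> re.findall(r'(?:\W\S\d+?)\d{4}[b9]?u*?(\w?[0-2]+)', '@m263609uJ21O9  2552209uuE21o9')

With a single group, `findall` returns only what that group captured — 2 items.

['J21', 'E21']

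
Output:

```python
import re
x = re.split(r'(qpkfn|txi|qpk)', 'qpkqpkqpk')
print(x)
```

['', 'qpk', '', 'qpk', '', 'qpk', '']

Matches to split on: at [0:3] → 'qpk'; at [3:6] → 'qpk'; at [6:9] → 'qpk'.
With a capturing group present, the delimiter's captured portion is kept in the result list.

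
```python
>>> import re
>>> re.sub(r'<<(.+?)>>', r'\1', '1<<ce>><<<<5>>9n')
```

'1ce<<59n'

A `+?`/`*?`/`{m,n}?` starts at its minimum and grows only as far as needed for what follows to match.
Matches: at [1:7] → '<<ce>>'; at [7:14] → '<<<<5>>'.
Each match is replaced using the text its own group 1 captured.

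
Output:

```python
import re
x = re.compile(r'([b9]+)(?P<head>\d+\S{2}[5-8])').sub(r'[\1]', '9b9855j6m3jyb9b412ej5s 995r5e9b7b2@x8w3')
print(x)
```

[9b9]m3jy[b9b]s [9]e9b7[b]w3

`\1` in the replacement pulls in group 1's text for each match.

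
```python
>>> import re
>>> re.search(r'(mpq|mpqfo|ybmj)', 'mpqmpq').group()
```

'mpq'

`re.search` tries every starting position until one works.
The match spans [0:3] → 'mpq'.
Captured: group 1 = 'mpq'.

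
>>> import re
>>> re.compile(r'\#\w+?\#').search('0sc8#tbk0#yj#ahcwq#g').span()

(4, 10)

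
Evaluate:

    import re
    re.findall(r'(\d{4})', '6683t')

['6683']

Pattern: exactly 4 of a digit (captured).
Walking the string: at [0:4] match '6683', group 1 = '6683'.
Because there's exactly one group, `findall` drops the full match and keeps group 1 from the one hit.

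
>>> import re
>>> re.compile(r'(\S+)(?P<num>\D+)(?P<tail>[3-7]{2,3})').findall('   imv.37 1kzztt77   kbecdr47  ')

[('imv', '.', '37'), ('1kzztt77', '   kbecdr', '47')]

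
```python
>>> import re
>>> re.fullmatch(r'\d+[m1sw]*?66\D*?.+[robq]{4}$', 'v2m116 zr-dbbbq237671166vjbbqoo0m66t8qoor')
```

None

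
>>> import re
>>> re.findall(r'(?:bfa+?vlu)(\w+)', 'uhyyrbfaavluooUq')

Pattern: the literal 'bf', then one or more of a literal 'a' (lazy), then the literal 'vlu' (non-capturing group); then one or more of a word character (captured).
Scanning left to right: at [5:16] match 'bfaavluooUq', group 1 = 'ooUq'.
One capturing group, so `findall` returns just the captured substring from the one match — 1 in all.

['ooUq']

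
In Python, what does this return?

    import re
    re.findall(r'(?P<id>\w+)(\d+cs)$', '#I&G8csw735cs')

The pattern matches one or more of a word character (captured as 'id'); then one or more of a digit, then the literal 'cs' (captured); then anchored at the end.
Scanning left to right: at [3:13] match 'G8csw735cs', groups = ('G8csw73', '5cs').
`findall` packs the 2 group values into a tuple for every match.

[('G8csw73', '5cs')]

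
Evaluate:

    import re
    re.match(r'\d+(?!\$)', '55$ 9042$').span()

(0, 1)

Because the assertion is negative and zero-width, positions next to the forbidden text are skipped.
`re.match` only tries the pattern at the start of the string.
The match spans [0:1] → '5'.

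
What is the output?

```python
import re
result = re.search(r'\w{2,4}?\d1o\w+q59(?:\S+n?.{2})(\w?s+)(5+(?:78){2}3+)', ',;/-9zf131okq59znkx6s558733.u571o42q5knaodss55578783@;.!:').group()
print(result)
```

9zf131okq59znkx6s558733.u571o42q5knaodss55578783

The pattern matches 2 to 4 of a word character (lazy), then a digit, then the literal '1o'; then one or more of a word character, then the literal 'q59'; then one or more of a non-whitespace character, then optionally the literal 'n', then exactly 2 of any character (non-capturing group); then optionally a word character, then one or more of a literal 's' (captured); then one or more of the literal '5', then the literal '78' repeated 2 times, then one or more of the literal '3' (captured).
Unlike `match`, `search` isn't anchored — it looks for the pattern anywhere in the string.
The match spans [4:52] → '9zf131okq59znkx6s558733.u571o42q5knaodss55578783'.
Captured: group 1 = 's', group 2 = '55578783'.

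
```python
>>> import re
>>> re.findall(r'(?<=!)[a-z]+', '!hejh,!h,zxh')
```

['hejh', 'h']

Lookahead/lookbehind check context without consuming it, so the matched span excludes the asserted characters.
Scanning left to right: at [1:5] → 'hejh'; at [7:8] → 'h'.
No capturing groups, so `findall` returns the 2 full match strings.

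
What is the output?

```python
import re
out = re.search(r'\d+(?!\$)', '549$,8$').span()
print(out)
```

(0, 2)

Because the assertion is negative and zero-width, positions next to the forbidden text are skipped.
`re.search` tries every starting position until one works.
The match spans [0:2] → '54'.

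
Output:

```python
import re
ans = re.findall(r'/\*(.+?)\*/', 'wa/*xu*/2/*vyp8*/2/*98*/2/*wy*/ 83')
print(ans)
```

['xu', 'vyp8', '98', 'wy']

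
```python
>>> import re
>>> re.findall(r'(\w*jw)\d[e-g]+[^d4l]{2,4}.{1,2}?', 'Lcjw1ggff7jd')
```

With a single group, `findall` returns only what that group captured — 1 item.

['Lcjw']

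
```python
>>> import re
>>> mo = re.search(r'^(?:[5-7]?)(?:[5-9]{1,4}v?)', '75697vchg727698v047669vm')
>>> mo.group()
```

'75697v'

This matches anchored at the start of the string; then optionally a character in [5-7] (non-capturing group); then 1 to 4 of a character in [5-9], then optionally a literal 'v' (non-capturing group).
`search` walks the string left to right and returns the first match it finds.
The match spans [0:6] → '75697v'.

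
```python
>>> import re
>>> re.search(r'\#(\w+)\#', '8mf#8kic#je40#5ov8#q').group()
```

`re.search` tries every starting position until one works.
The match spans [3:9] → '#8kic#'.
Captured: group 1 = '8kic'.

'#8kic#'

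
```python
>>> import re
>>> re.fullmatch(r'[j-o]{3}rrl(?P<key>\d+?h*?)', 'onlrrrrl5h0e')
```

Pattern: exactly 3 of a character in [j-o], then the literal 'rrl'; then one or more of a digit (lazy), then zero or more of the literal 'h' (lazy) (captured as 'key').
`re.fullmatch` requires the pattern to consume the entire string.
Here there's no way to consume every character, so the call returns None.

None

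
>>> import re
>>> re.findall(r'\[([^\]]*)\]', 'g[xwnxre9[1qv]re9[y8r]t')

Walking the string: at [1:14] match '[xwnxre9[1qv]', group 1 = 'xwnxre9[1qv'; at [17:22] match '[y8r]', group 1 = 'y8r'.
Because there's exactly one group, `findall` drops the full match and keeps group 1 from each hit.

['xwnxre9[1qv', 'y8r']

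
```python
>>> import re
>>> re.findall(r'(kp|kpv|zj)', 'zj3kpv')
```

['zj', 'kp']

The regex engine tests alternatives in the order written; an earlier branch that matches wins even if a later one would match more.
Matches: at [0:2] match 'zj', group 1 = 'zj'; at [3:5] match 'kp', group 1 = 'kp'.
With a single group, `findall` returns only what that group captured — 2 items.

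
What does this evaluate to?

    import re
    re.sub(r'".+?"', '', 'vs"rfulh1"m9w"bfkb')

'vsm9w"bfkb'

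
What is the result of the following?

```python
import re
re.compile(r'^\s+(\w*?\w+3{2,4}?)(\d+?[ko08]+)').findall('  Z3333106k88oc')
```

[('Z3333', '10')]

The pattern matches anchored at the start of the string; then one or more of whitespace; then zero or more of a word character (lazy), then one or more of a word character, then 2 to 4 of the literal '3' (lazy) (captured); then one or more of a digit (lazy), then one or more of one of [ko08] (captured).
Walking the string: at [0:9] match '  Z333310', groups = ('Z3333', '10').
Multiple groups make `findall` return tuples — one 2-tuple for the one match.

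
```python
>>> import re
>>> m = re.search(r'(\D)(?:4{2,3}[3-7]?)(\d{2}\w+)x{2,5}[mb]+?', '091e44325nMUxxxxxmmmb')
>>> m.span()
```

The pattern matches a non-digit (captured); then 2 to 3 of a literal '4', then optionally a character in [3-7] (non-capturing group); then exactly 2 of a digit, then one or more of a word character (captured); then 2 to 5 of a literal 'x', then one or more of one of [mb] (lazy).
`re.search` tries every starting position until one works.
The match spans [3:18] → 'e44325nMUxxxxxm'.
Captured: group 1 = 'e', group 2 = '25nMUxxx'.

(3, 18)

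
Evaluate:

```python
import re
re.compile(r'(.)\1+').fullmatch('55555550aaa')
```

A backreference is literal: `\1` must see the identical characters the first group matched.
`re.fullmatch` requires the pattern to consume the entire string.
Here there's no way to consume every character, so the call returns None.

None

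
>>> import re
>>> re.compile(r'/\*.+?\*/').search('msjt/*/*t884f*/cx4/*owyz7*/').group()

With the lazy modifier that quantifier settles for the fewest repetitions that let the rest of the pattern succeed (the atoms after it are unaffected and can still be greedy).
`re.search` tries every starting position until one works.
The match spans [4:15] → '/*/*t884f*/'.

'/*/*t884f*/'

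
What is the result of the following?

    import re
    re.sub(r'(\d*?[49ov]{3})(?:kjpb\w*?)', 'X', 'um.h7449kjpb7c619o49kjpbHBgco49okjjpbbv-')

'um.hX7cXHBgco49okjjpbbv-'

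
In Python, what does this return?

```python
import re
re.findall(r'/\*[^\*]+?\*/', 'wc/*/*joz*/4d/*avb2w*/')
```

Scanning left to right: at [4:11] → '/*joz*/'; at [13:22] → '/*avb2w*/'.
Since nothing is captured, `findall` lists the 2 matched substrings directly.

['/*joz*/', '/*avb2w*/']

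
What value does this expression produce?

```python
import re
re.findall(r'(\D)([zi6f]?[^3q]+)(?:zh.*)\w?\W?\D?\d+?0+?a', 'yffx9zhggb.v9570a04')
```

[('y', 'ffx9')]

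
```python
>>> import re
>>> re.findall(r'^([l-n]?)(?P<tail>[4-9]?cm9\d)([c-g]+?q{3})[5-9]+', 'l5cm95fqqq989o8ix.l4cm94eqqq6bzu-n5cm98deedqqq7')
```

[('l', '5cm95', 'fqqq')]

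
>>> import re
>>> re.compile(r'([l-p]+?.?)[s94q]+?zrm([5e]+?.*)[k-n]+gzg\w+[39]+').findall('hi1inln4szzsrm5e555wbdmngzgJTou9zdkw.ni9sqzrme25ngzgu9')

The pattern matches one or more of a character in [l-p] (lazy), then optionally any character (captured); then one or more of one of [s94q] (lazy), then the literal 'zrm'; then one or more of one of [5e] (lazy), then zero or more of any character (captured); then one or more of a character in [k-n], then the literal 'gz', then the literal 'g'; then one or more of a word character, then one or more of one of [39].
Scanning left to right: at [37:54] match 'ni9sqzrme25ngzgu9', groups = ('ni', 'e25').
2 groups means the one result is a tuple of 2 captured strings — 1 here.

[('ni', 'e25')]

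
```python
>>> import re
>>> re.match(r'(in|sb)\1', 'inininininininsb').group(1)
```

'in'

`\1` is not a pattern — it's the concrete string captured by group 1, re-applied verbatim.
`re.match` won't scan ahead — the pattern has to work from the very first character.
The match spans [0:4] → 'inin'.
Captured: group 1 = 'in'.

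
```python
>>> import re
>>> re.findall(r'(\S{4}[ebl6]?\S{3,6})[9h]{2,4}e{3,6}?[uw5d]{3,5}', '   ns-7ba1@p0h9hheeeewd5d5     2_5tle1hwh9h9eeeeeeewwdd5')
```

['ns-7ba1@p0h']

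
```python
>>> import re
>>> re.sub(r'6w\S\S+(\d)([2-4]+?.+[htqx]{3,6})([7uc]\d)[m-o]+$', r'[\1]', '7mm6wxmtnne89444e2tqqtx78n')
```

Pattern: the literal '6w', then a non-whitespace character, then one or more of a non-whitespace character; then a digit (captured); then one or more of a character in [2-4] (lazy), then one or more of any character, then 3 to 6 of one of [htqx] (captured); then one of [7uc], then a digit (captured); then one or more of a character in [m-o]; then anchored at the end.
Matches: at [3:26] → '6wxmtnne89444e2tqqtx78n'.
The replacement refers to a captured group, so each match is rewritten using its own captured text.

'7mm[4]'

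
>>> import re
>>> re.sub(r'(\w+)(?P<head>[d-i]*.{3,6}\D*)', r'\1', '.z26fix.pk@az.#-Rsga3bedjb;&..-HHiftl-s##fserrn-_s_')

Pattern: one or more of a word character (captured); then zero or more of a character in [d-i], then 3 to 6 of any character, then zero or more of a non-digit (captured as 'head').
Matches: at [1:20] → 'z26fix.pk@az.#-Rsga'; at [20:51] → '3bedjb;&..-HHiftl-s##fserrn-_s_'.
`\1` in the replacement pulls in group 1's text for each match.

'.z26fix3bedjb'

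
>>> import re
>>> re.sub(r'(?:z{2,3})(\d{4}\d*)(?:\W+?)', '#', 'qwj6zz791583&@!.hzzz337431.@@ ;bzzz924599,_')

This matches 2 to 3 of a literal 'z' (non-capturing group); then exactly 4 of a digit, then zero or more of a digit (captured); then one or more of a non-word character (lazy) (non-capturing group).
The `?` after the quantifier makes it lazy — it takes as little as possible before letting the rest of the pattern try.
Matches: at [4:13] → 'zz791583&'; at [17:27] → 'zzz337431.'; at [32:42] → 'zzz924599,'.
Every occurrence is swapped for '#'.

'qwj6#@!.h#@@ ;b#_'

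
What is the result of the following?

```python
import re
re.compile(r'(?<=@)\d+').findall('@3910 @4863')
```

The positive lookaround only admits positions where the adjacent text matches; those characters stay outside the span.
Matches: at [1:5] → '3910'; at [7:11] → '4863'.
No capturing groups, so `findall` returns the 2 full match strings.

['3910', '4863']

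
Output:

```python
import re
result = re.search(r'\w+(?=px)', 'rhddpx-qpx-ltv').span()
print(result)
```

The positive lookaround only admits positions where the adjacent text matches; those characters stay outside the span.
The match spans [0:4] → 'rhdd'.

(0, 4)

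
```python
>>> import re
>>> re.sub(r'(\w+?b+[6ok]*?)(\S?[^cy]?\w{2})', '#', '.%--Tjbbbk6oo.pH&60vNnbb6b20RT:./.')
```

The pattern matches one or more of a word character (lazy), then one or more of the literal 'b', then zero or more of one of [6ok] (lazy) (captured); then optionally a non-whitespace character, then optionally any character except [cy], then exactly 2 of a word character (captured).
A `+?`/`*?`/`{m,n}?` starts at its minimum and grows only as far as needed for what follows to match.
Matches: at [4:13] → 'Tjbbbk6oo'; at [17:28] → '60vNnbb6b20'.
Every occurrence is swapped for '#'.

'.%--#.pH&#RT:./.'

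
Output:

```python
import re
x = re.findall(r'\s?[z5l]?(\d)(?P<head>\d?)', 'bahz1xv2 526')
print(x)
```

[('1', ''), ('2', ''), ('2', '6')]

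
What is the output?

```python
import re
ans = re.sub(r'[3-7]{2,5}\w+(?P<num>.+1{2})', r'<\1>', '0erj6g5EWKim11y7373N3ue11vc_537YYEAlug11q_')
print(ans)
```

The pattern matches 2 to 5 of a character in [3-7], then one or more of a word character; then one or more of any character, then exactly 2 of the literal '1' (captured as 'num').
The replacement refers to a captured group, so each match is rewritten using its own captured text.

0erj6g5EWKim11y<g11>q_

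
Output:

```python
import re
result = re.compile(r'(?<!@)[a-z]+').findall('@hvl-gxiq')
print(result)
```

['vl', 'gxiq']

The negative lookaround is zero-width — it rules out positions where the adjacent text would match, without consuming anything.
Walking the string: at [2:4] → 'vl'; at [5:9] → 'gxiq'.
Since nothing is captured, `findall` lists the 2 matched substrings directly.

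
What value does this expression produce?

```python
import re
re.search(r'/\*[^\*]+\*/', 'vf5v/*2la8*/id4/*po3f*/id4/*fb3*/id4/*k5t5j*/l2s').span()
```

(4, 12)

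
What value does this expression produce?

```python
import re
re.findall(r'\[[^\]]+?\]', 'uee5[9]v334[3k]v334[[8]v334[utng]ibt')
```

['[9]', '[3k]', '[[8]', '[utng]']

Since nothing is captured, `findall` lists the 4 matched substrings directly.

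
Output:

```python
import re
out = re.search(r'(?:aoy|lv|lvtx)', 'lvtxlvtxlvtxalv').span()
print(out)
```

(0, 2)

Alternation tries branches left to right and keeps the first one that lets the overall match succeed at that position.
The match spans [0:2] → 'lv'.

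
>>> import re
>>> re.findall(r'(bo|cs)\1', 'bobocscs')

['bo', 'cs']

`\1` is not a pattern — it's the concrete string captured by group 1, re-applied verbatim.
Walking the string: at [0:4] match 'bobo', group 1 = 'bo'; at [4:8] match 'cscs', group 1 = 'cs'.
`findall` collects group 1 from each match (2 total).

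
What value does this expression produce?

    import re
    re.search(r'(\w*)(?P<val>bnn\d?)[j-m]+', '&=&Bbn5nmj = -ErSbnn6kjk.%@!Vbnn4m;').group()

The pattern matches zero or more of a word character (captured); then the literal 'bnn', then optionally a digit (captured as 'val'); then one or more of a character in [j-m].
Unlike `match`, `search` isn't anchored — it looks for the pattern anywhere in the string.
The match spans [14:24] → 'ErSbnn6kjk'.
Captured: group 1 = 'ErS', group 2 = 'bnn6'.

'ErSbnn6kjk'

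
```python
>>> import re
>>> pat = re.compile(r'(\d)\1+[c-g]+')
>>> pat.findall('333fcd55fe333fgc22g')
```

['3', '5', '3', '2']

After group 1 captures some text, `\1` only succeeds where that same text appears again.
Scanning left to right: at [0:6] match '333fcd', group 1 = '3'; at [6:10] match '55fe', group 1 = '5'; at [10:16] match '333fgc', group 1 = '3'; at [16:19] match '22g', group 1 = '2'.
Because there's exactly one group, `findall` drops the full match and keeps group 1 from each hit.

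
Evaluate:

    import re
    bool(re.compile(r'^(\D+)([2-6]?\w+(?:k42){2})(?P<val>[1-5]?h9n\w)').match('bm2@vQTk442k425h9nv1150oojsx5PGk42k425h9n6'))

Pattern: anchored at the start of the string; then one or more of a non-digit (captured); then optionally a character in [2-6], then one or more of a word character, then the literal 'k42' repeated 2 times (captured); then optionally a character in [1-5], then the literal 'h9n', then a word character (captured as 'val').
`match` is anchored at position 0; if the pattern doesn't fit there, it returns None.
Here position 0 doesn't satisfy it, so the call returns None, and `bool(None)` is False.

False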